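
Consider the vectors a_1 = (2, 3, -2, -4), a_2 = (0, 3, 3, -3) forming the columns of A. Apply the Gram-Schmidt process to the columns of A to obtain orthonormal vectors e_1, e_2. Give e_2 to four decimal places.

e_2 = (-0.2024, 0.3643, 0.8702, -0.2631)

a_1 = (2, 3, -2, -4); ‖a_1‖ = 5.7446, so e_1 = (0.3482, 0.5222, -0.3482, -0.6963).
e_1·a_2 = 0.3482·0 + 0.5222·3 + (-0.3482)·3 + (-0.6963)·(-3) = 2.6112.
u_2 = a_2 − 2.6112·e_1 = (-0.9091, 1.6364, 3.9091, -1.1818).
‖u_2‖ = 4.4924, so e_2 = (-0.2024, 0.3643, 0.8702, -0.2631).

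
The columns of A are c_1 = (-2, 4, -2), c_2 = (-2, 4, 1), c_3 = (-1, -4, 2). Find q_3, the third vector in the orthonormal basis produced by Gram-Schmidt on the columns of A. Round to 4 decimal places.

q_3 = (-0.8944, -0.4472, 0.0000)

c_1 = (-2, 4, -2); ‖c_1‖ = 4.8990, so q_1 = (-0.4082, 0.8165, -0.4082).
q_1·c_2 = (-0.4082)·(-2) + 0.8165·4 + (-0.4082)·1 = 3.6742.
u_2 = c_2 − 3.6742·q_1 = (-0.5000, 1.0000, 2.5000).
‖u_2‖ = 2.7386, so q_2 = (-0.1826, 0.3651, 0.9129).
q_1·c_3 = (-0.4082)·(-1) + 0.8165·(-4) + (-0.4082)·2 = -3.6742; q_2·c_3 = (-0.1826)·(-1) + 0.3651·(-4) + 0.9129·2 = 0.5477.
u_3 = c_3 + 3.6742·q_1 − 0.5477·q_2 = (-2.4000, -1.2000, 0.0000).
‖u_3‖ = 2.6833, so q_3 = (-0.8944, -0.4472, 0.0000).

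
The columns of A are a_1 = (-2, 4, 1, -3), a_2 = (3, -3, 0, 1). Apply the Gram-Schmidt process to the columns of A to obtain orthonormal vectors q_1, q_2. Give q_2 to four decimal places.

q_2 = (0.7716, -0.0964, 0.3376, -0.5305)

a_1 = (-2, 4, 1, -3); ‖a_1‖ = 5.4772, so q_1 = (-0.3651, 0.7303, 0.1826, -0.5477).
q_1·a_2 = (-0.3651)·3 + 0.7303·(-3) + 0.1826·0 + (-0.5477)·1 = -3.8341.
u_2 = a_2 + 3.8341·q_1 = (1.6000, -0.2000, 0.7000, -1.1000).
‖u_2‖ = 2.0736, so q_2 = (0.7716, -0.0964, 0.3376, -0.5305).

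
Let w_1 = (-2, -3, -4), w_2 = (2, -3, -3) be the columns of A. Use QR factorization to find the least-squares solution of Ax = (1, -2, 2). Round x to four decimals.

x = (-0.3496, 0.3610)

w_1 = (-2, -3, -4); ‖w_1‖ = 5.3852, so q_1 = (-0.3714, -0.5571, -0.7428).
q_1·w_2 = (-0.3714)·2 + (-0.5571)·(-3) + (-0.7428)·(-3) = 3.1568.
u_2 = w_2 − 3.1568·q_1 = (3.1724, -1.2414, -0.6552).
‖u_2‖ = 3.4691, so q_2 = (0.9145, -0.3578, -0.1889).
Qᵀb = (-0.7428, 1.2524).
Back-substitute: x_2 = 1.2524/3.4691 = 0.3610.
x_1 = (-0.7428 − 3.1568·0.3610)/5.3852 = -0.3496.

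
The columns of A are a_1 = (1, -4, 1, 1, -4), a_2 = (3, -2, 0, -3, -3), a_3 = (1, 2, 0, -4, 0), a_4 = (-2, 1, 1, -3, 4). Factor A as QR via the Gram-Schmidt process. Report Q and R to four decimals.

Q = [[0.1690, 0.5490, -0.5506, -0.2564], [-0.6761, 0.0646, 0.3251, -0.6348], [0.1690, -0.1292, 0.5429, 0.2919], [0.1690, -0.8073, -0.3522, -0.3815], [-0.6761, -0.1615, -0.4151, 0.5483]], R = [[5.9161, 3.3806, -1.8593, -4.0567], [0.0000, 4.4240, 3.9073, 0.6135], [0.0000, 0.0000, 1.5086, 1.3654], [0.0000, 0.0000, 0.0000, 3.5074]]

a_1 = (1, -4, 1, 1, -4); ‖a_1‖ = 5.9161, so q_1 = (0.1690, -0.6761, 0.1690, 0.1690, -0.6761).
q_1·a_2 = 0.1690·3 + (-0.6761)·(-2) + 0.1690·0 + 0.1690·(-3) + (-0.6761)·(-3) = 3.3806.
u_2 = a_2 − 3.3806·q_1 = (2.4286, 0.2857, -0.5714, -3.5714, -0.7143).
‖u_2‖ = 4.4240, so q_2 = (0.5490, 0.0646, -0.1292, -0.8073, -0.1615).
q_1·a_3 = 0.1690·1 + (-0.6761)·2 + 0.1690·0 + 0.1690·(-4) + (-0.6761)·0 = -1.8593; q_2·a_3 = 0.5490·1 + 0.0646·2 + (-0.1292)·0 + (-0.8073)·(-4) + (-0.1615)·0 = 3.9073.
u_3 = a_3 + 1.8593·q_1 − 3.9073·q_2 = (-0.8307, 0.4905, 0.8190, -0.5314, -0.6263).
‖u_3‖ = 1.5086, so q_3 = (-0.5506, 0.3251, 0.5429, -0.3522, -0.4151).
q_1·a_4 = 0.1690·(-2) + (-0.6761)·1 + 0.1690·1 + 0.1690·(-3) + (-0.6761)·4 = -4.0567; q_2·a_4 = 0.5490·(-2) + 0.0646·1 + (-0.1292)·1 + (-0.8073)·(-3) + (-0.1615)·4 = 0.6135; q_3·a_4 = (-0.5506)·(-2) + 0.3251·1 + 0.5429·1 + (-0.3522)·(-3) + (-0.4151)·4 = 1.3654.
u_4 = a_4 + 4.0567·q_1 − 0.6135·q_2 − 1.3654·q_3 = (-0.8993, -2.2264, 1.0237, -1.3380, 1.9230).
‖u_4‖ = 3.5074, so q_4 = (-0.2564, -0.6348, 0.2919, -0.3815, 0.5483).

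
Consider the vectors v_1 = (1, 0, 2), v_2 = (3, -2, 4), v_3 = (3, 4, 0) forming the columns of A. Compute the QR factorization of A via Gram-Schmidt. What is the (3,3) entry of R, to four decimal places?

v_1 = (1, 0, 2); ‖v_1‖ = 2.2361, so q_1 = (0.4472, 0.0000, 0.8944).
q_1·v_2 = 0.4472·3 + 0.0000·(-2) + 0.8944·4 = 4.9193.
u_2 = v_2 − 4.9193·q_1 = (0.8000, -2.0000, -0.4000).
‖u_2‖ = 2.1909, so q_2 = (0.3651, -0.9129, -0.1826).
q_1·v_3 = 0.4472·3 + 0.0000·4 + 0.8944·0 = 1.3416; q_2·v_3 = 0.3651·3 + (-0.9129)·4 + (-0.1826)·0 = -2.5560.
u_3 = v_3 − 1.3416·q_1 + 2.5560·q_2 = (3.3333, 1.6667, -1.6667).
r_{33} = ‖u_3‖ = 4.0825.

r_{33} = 4.0825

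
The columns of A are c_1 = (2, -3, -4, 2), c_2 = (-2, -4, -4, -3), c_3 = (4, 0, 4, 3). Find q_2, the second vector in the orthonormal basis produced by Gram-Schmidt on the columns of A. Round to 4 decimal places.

q_2 = (-0.5211, -0.3985, -0.3065, -0.6897)

q_1 = c_1/‖c_1‖ = (2, -3, -4, 2)/5.7446 = (0.3482, -0.5222, -0.6963, 0.3482).
r_{12} = q_1·c_2 = 3.1334.
u_2 = c_2 − 3.1334·q_1 = (-3.0909, -2.3636, -1.8182, -4.0909).
‖u_2‖ = 5.9314, so q_2 = (-0.5211, -0.3985, -0.3065, -0.6897).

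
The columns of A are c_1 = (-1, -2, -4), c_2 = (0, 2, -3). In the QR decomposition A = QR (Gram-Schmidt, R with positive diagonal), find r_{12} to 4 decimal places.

r_{12} = 1.7457

e_1 = c_1/‖c_1‖ = (-1, -2, -4)/4.5826 = (-0.2182, -0.4364, -0.8729).
r_{12} = e_1·c_2 = 1.7457.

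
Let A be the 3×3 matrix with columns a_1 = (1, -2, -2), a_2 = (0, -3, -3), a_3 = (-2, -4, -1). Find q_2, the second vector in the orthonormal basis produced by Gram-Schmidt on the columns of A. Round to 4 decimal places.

q_2 = (-0.9428, -0.2357, -0.2357)

a_1 = (1, -2, -2); ‖a_1‖ = 3.0000, so q_1 = (0.3333, -0.6667, -0.6667).
q_1·a_2 = 0.3333·0 + (-0.6667)·(-3) + (-0.6667)·(-3) = 4.0000.
u_2 = a_2 − 4.0000·q_1 = (-1.3333, -0.3333, -0.3333).
‖u_2‖ = 1.4142, so q_2 = (-0.9428, -0.2357, -0.2357).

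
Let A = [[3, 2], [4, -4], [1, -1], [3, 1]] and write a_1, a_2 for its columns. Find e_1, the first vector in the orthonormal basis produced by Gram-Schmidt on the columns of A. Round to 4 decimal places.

a_1 = (3, 4, 1, 3); ‖a_1‖ = 5.9161, so e_1 = (0.5071, 0.6761, 0.1690, 0.5071).

e_1 = (0.5071, 0.6761, 0.1690, 0.5071)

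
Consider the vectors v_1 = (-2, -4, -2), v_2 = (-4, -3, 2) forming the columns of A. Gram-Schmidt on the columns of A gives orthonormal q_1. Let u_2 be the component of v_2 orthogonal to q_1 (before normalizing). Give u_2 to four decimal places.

u_2 = (-2.6667, -0.3333, 3.3333)

v_1 = (-2, -4, -2); ‖v_1‖ = 4.8990, so q_1 = (-0.4082, -0.8165, -0.4082).
q_1·v_2 = (-0.4082)·(-4) + (-0.8165)·(-3) + (-0.4082)·2 = 3.2660.
u_2 = v_2 − 3.2660·q_1 = (-2.6667, -0.3333, 3.3333).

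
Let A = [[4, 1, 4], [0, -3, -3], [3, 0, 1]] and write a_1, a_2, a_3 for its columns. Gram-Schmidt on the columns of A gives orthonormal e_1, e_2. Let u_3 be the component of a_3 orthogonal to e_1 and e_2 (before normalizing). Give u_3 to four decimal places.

u_3 = (0.5769, 0.1923, -0.7692)

a_1 = (4, 0, 3); ‖a_1‖ = 5.0000, so e_1 = (0.8000, 0.0000, 0.6000).
e_1·a_2 = 0.8000·1 + 0.0000·(-3) + 0.6000·0 = 0.8000.
u_2 = a_2 − 0.8000·e_1 = (0.3600, -3.0000, -0.4800).
‖u_2‖ = 3.0594, so e_2 = (0.1177, -0.9806, -0.1569).
e_1·a_3 = 0.8000·4 + 0.0000·(-3) + 0.6000·1 = 3.8000; e_2·a_3 = 0.1177·4 + (-0.9806)·(-3) + (-0.1569)·1 = 3.2555.
u_3 = a_3 − 3.8000·e_1 − 3.2555·e_2 = (0.5769, 0.1923, -0.7692).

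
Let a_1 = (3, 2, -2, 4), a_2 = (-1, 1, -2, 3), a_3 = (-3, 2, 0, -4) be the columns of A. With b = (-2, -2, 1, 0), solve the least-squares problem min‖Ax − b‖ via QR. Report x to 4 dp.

x = (-0.9072, 0.5629, -0.4521)

a_1 = (3, 2, -2, 4); ‖a_1‖ = 5.7446, so e_1 = (0.5222, 0.3482, -0.3482, 0.6963).
e_1·a_2 = 0.5222·(-1) + 0.3482·1 + (-0.3482)·(-2) + 0.6963·3 = 2.6112.
u_2 = a_2 − 2.6112·e_1 = (-2.3636, 0.0909, -1.0909, 1.1818).
‖u_2‖ = 2.8604, so e_2 = (-0.8263, 0.0318, -0.3814, 0.4132).
e_1·a_3 = 0.5222·(-3) + 0.3482·2 + (-0.3482)·0 + 0.6963·(-4) = -3.6556; e_2·a_3 = (-0.8263)·(-3) + 0.0318·2 + (-0.3814)·0 + 0.4132·(-4) = 0.8899.
u_3 = a_3 + 3.6556·e_1 − 0.8899·e_2 = (-0.3556, 3.2444, -0.9333, -1.8222).
‖u_3‖ = 3.8528, so e_3 = (-0.0923, 0.8421, -0.2422, -0.4730).
Qᵀb = (-2.0889, 1.2077, -1.7419).
Back-substitute: x_3 = -1.7419/3.8528 = -0.4521.
x_2 = (1.2077 − 0.8899·(-0.4521))/2.8604 = 0.5629.
x_1 = (-2.0889 − 2.6112·0.5629 + 3.6556·(-0.4521))/5.7446 = -0.9072.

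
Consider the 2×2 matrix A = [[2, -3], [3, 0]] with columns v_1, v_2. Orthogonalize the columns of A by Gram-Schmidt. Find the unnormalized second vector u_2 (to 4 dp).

v_1 = (2, 3); ‖v_1‖ = 3.6056, so e_1 = (0.5547, 0.8321).
e_1·v_2 = 0.5547·(-3) + 0.8321·0 = -1.6641.
u_2 = v_2 + 1.6641·e_1 = (-2.0769, 1.3846).

u_2 = (-2.0769, 1.3846)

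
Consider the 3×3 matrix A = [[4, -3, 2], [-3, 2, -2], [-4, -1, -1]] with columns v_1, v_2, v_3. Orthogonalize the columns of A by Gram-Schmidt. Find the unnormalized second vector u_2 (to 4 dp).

v_1 = (4, -3, -4); ‖v_1‖ = 6.4031, so e_1 = (0.6247, -0.4685, -0.6247).
e_1·v_2 = 0.6247·(-3) + (-0.4685)·2 + (-0.6247)·(-1) = -2.1864.
u_2 = v_2 + 2.1864·e_1 = (-1.6341, 0.9756, -2.3659).

u_2 = (-1.6341, 0.9756, -2.3659)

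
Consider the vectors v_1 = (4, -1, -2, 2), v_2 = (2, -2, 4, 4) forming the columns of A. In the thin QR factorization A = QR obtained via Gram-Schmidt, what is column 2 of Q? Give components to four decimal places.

q_2 = (0.0667, -0.2667, 0.8000, 0.5333)

v_1 = (4, -1, -2, 2); ‖v_1‖ = 5.0000, so q_1 = (0.8000, -0.2000, -0.4000, 0.4000).
q_1·v_2 = 0.8000·2 + (-0.2000)·(-2) + (-0.4000)·4 + 0.4000·4 = 2.0000.
u_2 = v_2 − 2.0000·q_1 = (0.4000, -1.6000, 4.8000, 3.2000).
‖u_2‖ = 6.0000, so q_2 = (0.0667, -0.2667, 0.8000, 0.5333).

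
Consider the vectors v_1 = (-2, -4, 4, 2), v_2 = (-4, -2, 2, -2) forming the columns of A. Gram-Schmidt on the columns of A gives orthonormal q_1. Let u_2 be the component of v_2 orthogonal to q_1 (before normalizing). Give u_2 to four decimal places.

u_2 = (-3.0000, 0.0000, 0.0000, -3.0000)

v_1 = (-2, -4, 4, 2); ‖v_1‖ = 6.3246, so q_1 = (-0.3162, -0.6325, 0.6325, 0.3162).
q_1·v_2 = (-0.3162)·(-4) + (-0.6325)·(-2) + 0.6325·2 + 0.3162·(-2) = 3.1623.
u_2 = v_2 − 3.1623·q_1 = (-3.0000, 0.0000, 0.0000, -3.0000).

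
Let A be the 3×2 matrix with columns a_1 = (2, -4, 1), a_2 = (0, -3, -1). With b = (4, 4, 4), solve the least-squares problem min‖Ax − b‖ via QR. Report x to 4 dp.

q_1 = a_1/‖a_1‖ = (2, -4, 1)/4.5826 = (0.4364, -0.8729, 0.2182).
r_{12} = q_1·a_2 = 2.4004.
u_2 = a_2 − 2.4004·q_1 = (-1.0476, -0.9048, -1.5238).
‖u_2‖ = 2.0587, so q_2 = (-0.5089, -0.4395, -0.7402).
Qᵀb = (-0.8729, -6.7543).
Back-substitute: x_2 = -6.7543/2.0587 = -3.2809.
x_1 = (-0.8729 − 2.4004·(-3.2809))/4.5826 = 1.5281.

x = (1.5281, -3.2809)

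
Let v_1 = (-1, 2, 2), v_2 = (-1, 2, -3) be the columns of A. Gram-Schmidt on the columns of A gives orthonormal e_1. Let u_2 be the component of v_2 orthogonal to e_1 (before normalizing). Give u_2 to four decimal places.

e_1 = v_1/‖v_1‖ = (-1, 2, 2)/3.0000 = (-0.3333, 0.6667, 0.6667).
r_{12} = e_1·v_2 = -0.3333.
u_2 = v_2 + 0.3333·e_1 = (-1.1111, 2.2222, -2.7778).

u_2 = (-1.1111, 2.2222, -2.7778)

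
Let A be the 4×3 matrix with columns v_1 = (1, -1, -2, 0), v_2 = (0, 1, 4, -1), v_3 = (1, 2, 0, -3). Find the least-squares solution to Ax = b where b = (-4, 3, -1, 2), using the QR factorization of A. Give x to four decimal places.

v_1 = (1, -1, -2, 0); ‖v_1‖ = 2.4495, so q_1 = (0.4082, -0.4082, -0.8165, 0.0000).
q_1·v_2 = 0.4082·0 + (-0.4082)·1 + (-0.8165)·4 + 0.0000·(-1) = -3.6742.
u_2 = v_2 + 3.6742·q_1 = (1.5000, -0.5000, 1.0000, -1.0000).
‖u_2‖ = 2.1213, so q_2 = (0.7071, -0.2357, 0.4714, -0.4714).
q_1·v_3 = 0.4082·1 + (-0.4082)·2 + (-0.8165)·0 + 0.0000·(-3) = -0.4082; q_2·v_3 = 0.7071·1 + (-0.2357)·2 + 0.4714·0 + (-0.4714)·(-3) = 1.6499.
u_3 = v_3 + 0.4082·q_1 − 1.6499·q_2 = (0.0000, 2.2222, -1.1111, -2.2222).
‖u_3‖ = 3.3333, so q_3 = (0.0000, 0.6667, -0.3333, -0.6667).
Qᵀb = (-2.0412, -4.9497, 1.0000).
Back-substitute: x_3 = 1.0000/3.3333 = 0.3000.
x_2 = (-4.9497 − 1.6499·0.3000)/2.1213 = -2.5667.
x_1 = (-2.0412 + 3.6742·(-2.5667) + 0.4082·0.3000)/2.4495 = -4.6333.

x = (-4.6333, -2.5667, 0.3000)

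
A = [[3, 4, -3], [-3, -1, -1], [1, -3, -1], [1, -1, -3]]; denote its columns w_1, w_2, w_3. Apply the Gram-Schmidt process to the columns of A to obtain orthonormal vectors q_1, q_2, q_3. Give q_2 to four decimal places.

w_1 = (3, -3, 1, 1); ‖w_1‖ = 4.4721, so q_1 = (0.6708, -0.6708, 0.2236, 0.2236).
q_1·w_2 = 0.6708·4 + (-0.6708)·(-1) + 0.2236·(-3) + 0.2236·(-1) = 2.4597.
u_2 = w_2 − 2.4597·q_1 = (2.3500, 0.6500, -3.5500, -1.5500).
‖u_2‖ = 4.5771, so q_2 = (0.5134, 0.1420, -0.7756, -0.3386).

q_2 = (0.5134, 0.1420, -0.7756, -0.3386)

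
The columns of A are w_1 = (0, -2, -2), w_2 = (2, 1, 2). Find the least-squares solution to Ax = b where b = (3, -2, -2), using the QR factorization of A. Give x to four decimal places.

w_1 = (0, -2, -2); ‖w_1‖ = 2.8284, so e_1 = (0.0000, -0.7071, -0.7071).
e_1·w_2 = 0.0000·2 + (-0.7071)·1 + (-0.7071)·2 = -2.1213.
u_2 = w_2 + 2.1213·e_1 = (2.0000, -0.5000, 0.5000).
‖u_2‖ = 2.1213, so e_2 = (0.9428, -0.2357, 0.2357).
Qᵀb = (2.8284, 2.8284).
Back-substitute: x_2 = 2.8284/2.1213 = 1.3333.
x_1 = (2.8284 + 2.1213·1.3333)/2.8284 = 2.0000.

x = (2.0000, 1.3333)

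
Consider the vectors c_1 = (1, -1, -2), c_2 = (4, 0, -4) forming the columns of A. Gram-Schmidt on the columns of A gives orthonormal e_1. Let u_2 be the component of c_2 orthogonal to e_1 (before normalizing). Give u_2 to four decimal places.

u_2 = (2.0000, 2.0000, 0.0000)

c_1 = (1, -1, -2); ‖c_1‖ = 2.4495, so e_1 = (0.4082, -0.4082, -0.8165).
e_1·c_2 = 0.4082·4 + (-0.4082)·0 + (-0.8165)·(-4) = 4.8990.
u_2 = c_2 − 4.8990·e_1 = (2.0000, 2.0000, 0.0000).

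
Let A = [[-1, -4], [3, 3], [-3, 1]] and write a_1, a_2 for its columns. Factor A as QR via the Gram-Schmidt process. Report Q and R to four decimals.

Q = [[-0.2294, -0.7628], [0.6882, 0.3121], [-0.6882, 0.5663]], R = [[4.3589, 2.2942], [0.0000, 4.5538]]

a_1 = (-1, 3, -3); ‖a_1‖ = 4.3589, so e_1 = (-0.2294, 0.6882, -0.6882).
e_1·a_2 = (-0.2294)·(-4) + 0.6882·3 + (-0.6882)·1 = 2.2942.
u_2 = a_2 − 2.2942·e_1 = (-3.4737, 1.4211, 2.5789).
‖u_2‖ = 4.5538, so e_2 = (-0.7628, 0.3121, 0.5663).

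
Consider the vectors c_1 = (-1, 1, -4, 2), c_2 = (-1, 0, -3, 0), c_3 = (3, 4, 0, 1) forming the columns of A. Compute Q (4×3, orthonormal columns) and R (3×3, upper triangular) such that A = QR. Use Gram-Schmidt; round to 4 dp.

Q = [[-0.2132, -0.2687, 0.5778], [0.2132, -0.3881, 0.6667], [-0.8528, -0.4180, -0.1926], [0.4264, -0.7762, -0.4296]], R = [[4.6904, 2.7716, 0.6396], [0.0000, 1.5226, -3.1347], [0.0000, 0.0000, 3.9705]]

q_1 = c_1/‖c_1‖ = (-1, 1, -4, 2)/4.6904 = (-0.2132, 0.2132, -0.8528, 0.4264).
r_{12} = q_1·c_2 = 2.7716.
u_2 = c_2 − 2.7716·q_1 = (-0.4091, -0.5909, -0.6364, -1.1818).
‖u_2‖ = 1.5226, so q_2 = (-0.2687, -0.3881, -0.4180, -0.7762).
r_{13} = q_1·c_3 = 0.6396; r_{23} = q_2·c_3 = -3.1347.
u_3 = c_3 − 0.6396·q_1 + 3.1347·q_2 = (2.2941, 2.6471, -0.7647, -1.7059).
‖u_3‖ = 3.9705, so q_3 = (0.5778, 0.6667, -0.1926, -0.4296).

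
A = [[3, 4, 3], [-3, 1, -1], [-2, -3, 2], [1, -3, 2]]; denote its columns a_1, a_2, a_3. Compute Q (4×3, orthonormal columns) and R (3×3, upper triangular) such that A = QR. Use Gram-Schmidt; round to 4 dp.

a_1 = (3, -3, -2, 1); ‖a_1‖ = 4.7958, so e_1 = (0.6255, -0.6255, -0.4170, 0.2085).
e_1·a_2 = 0.6255·4 + (-0.6255)·1 + (-0.4170)·(-3) + 0.2085·(-3) = 2.5022.
u_2 = a_2 − 2.5022·e_1 = (2.4348, 2.5652, -1.9565, -3.5217).
‖u_2‖ = 5.3609, so e_2 = (0.4542, 0.4785, -0.3650, -0.6569).
e_1·a_3 = 0.6255·3 + (-0.6255)·(-1) + (-0.4170)·2 + 0.2085·2 = 2.0851; e_2·a_3 = 0.4542·3 + 0.4785·(-1) + (-0.3650)·2 + (-0.6569)·2 = -1.1598.
u_3 = a_3 − 2.0851·e_1 + 1.1598·e_2 = (2.2224, 0.8593, 2.4463, 0.8033).
‖u_3‖ = 3.5081, so e_3 = (0.6335, 0.2449, 0.6973, 0.2290).

Q = [[0.6255, 0.4542, 0.6335], [-0.6255, 0.4785, 0.2449], [-0.4170, -0.3650, 0.6973], [0.2085, -0.6569, 0.2290]], R = [[4.7958, 2.5022, 2.0851], [0.0000, 5.3609, -1.1598], [0.0000, 0.0000, 3.5081]]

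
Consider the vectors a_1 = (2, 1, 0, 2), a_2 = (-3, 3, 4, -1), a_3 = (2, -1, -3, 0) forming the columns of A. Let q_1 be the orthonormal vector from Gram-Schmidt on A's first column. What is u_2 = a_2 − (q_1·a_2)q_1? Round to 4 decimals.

u_2 = (-1.8889, 3.5556, 4.0000, 0.1111)

q_1 = a_1/‖a_1‖ = (2, 1, 0, 2)/3.0000 = (0.6667, 0.3333, 0.0000, 0.6667).
r_{12} = q_1·a_2 = -1.6667.
u_2 = a_2 + 1.6667·q_1 = (-1.8889, 3.5556, 4.0000, 0.1111).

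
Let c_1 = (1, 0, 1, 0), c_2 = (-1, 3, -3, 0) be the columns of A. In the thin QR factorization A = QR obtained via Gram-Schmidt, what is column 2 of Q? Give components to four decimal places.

e_1 = c_1/‖c_1‖ = (1, 0, 1, 0)/1.4142 = (0.7071, 0.0000, 0.7071, 0.0000).
r_{12} = e_1·c_2 = -2.8284.
u_2 = c_2 + 2.8284·e_1 = (1.0000, 3.0000, -1.0000, 0.0000).
‖u_2‖ = 3.3166, so e_2 = (0.3015, 0.9045, -0.3015, 0.0000).

e_2 = (0.3015, 0.9045, -0.3015, 0.0000)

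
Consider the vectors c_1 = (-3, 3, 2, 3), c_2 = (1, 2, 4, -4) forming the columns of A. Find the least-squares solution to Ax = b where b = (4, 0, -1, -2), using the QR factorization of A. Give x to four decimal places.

e_1 = c_1/‖c_1‖ = (-3, 3, 2, 3)/5.5678 = (-0.5388, 0.5388, 0.3592, 0.5388).
r_{12} = e_1·c_2 = -0.1796.
u_2 = c_2 + 0.1796·e_1 = (0.9032, 2.0968, 4.0645, -3.9032).
‖u_2‖ = 6.0801, so e_2 = (0.1486, 0.3449, 0.6685, -0.6420).
Qᵀb = (-3.5921, 1.2097).
Back-substitute: x_2 = 1.2097/6.0801 = 0.1990.
x_1 = (-3.5921 + 0.1796·0.1990)/5.5678 = -0.6387.

x = (-0.6387, 0.1990)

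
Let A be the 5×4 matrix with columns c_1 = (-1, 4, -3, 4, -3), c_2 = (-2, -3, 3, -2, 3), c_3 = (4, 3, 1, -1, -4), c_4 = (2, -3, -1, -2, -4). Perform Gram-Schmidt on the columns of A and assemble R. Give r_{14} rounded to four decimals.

c_1 = (-1, 4, -3, 4, -3); ‖c_1‖ = 7.1414, so q_1 = (-0.1400, 0.5601, -0.4201, 0.5601, -0.4201).
r_{14} = q_1·c_4 = -0.9802.

r_{14} = -0.9802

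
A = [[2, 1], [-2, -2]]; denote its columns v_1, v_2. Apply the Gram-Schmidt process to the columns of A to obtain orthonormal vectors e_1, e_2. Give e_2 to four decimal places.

v_1 = (2, -2); ‖v_1‖ = 2.8284, so e_1 = (0.7071, -0.7071).
e_1·v_2 = 0.7071·1 + (-0.7071)·(-2) = 2.1213.
u_2 = v_2 − 2.1213·e_1 = (-0.5000, -0.5000).
‖u_2‖ = 0.7071, so e_2 = (-0.7071, -0.7071).

e_2 = (-0.7071, -0.7071)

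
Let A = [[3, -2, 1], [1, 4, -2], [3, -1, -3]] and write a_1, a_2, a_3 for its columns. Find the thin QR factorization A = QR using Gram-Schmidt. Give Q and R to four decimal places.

Q = [[0.6882, -0.2728, 0.6722], [0.2294, 0.9609, 0.1551], [0.6882, -0.0475, -0.7239]], R = [[4.3589, -1.1471, -1.8353], [0.0000, 4.4367, -2.0523], [0.0000, 0.0000, 2.5337]]

a_1 = (3, 1, 3); ‖a_1‖ = 4.3589, so e_1 = (0.6882, 0.2294, 0.6882).
e_1·a_2 = 0.6882·(-2) + 0.2294·4 + 0.6882·(-1) = -1.1471.
u_2 = a_2 + 1.1471·e_1 = (-1.2105, 4.2632, -0.2105).
‖u_2‖ = 4.4367, so e_2 = (-0.2728, 0.9609, -0.0475).
e_1·a_3 = 0.6882·1 + 0.2294·(-2) + 0.6882·(-3) = -1.8353; e_2·a_3 = (-0.2728)·1 + 0.9609·(-2) + (-0.0475)·(-3) = -2.0523.
u_3 = a_3 + 1.8353·e_1 + 2.0523·e_2 = (1.7032, 0.3930, -1.8342).
‖u_3‖ = 2.5337, so e_3 = (0.6722, 0.1551, -0.7239).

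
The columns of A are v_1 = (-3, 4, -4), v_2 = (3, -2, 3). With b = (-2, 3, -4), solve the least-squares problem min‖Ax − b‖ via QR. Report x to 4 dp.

v_1 = (-3, 4, -4); ‖v_1‖ = 6.4031, so e_1 = (-0.4685, 0.6247, -0.6247).
e_1·v_2 = (-0.4685)·3 + 0.6247·(-2) + (-0.6247)·3 = -4.5290.
u_2 = v_2 + 4.5290·e_1 = (0.8780, 0.8293, 0.1707).
‖u_2‖ = 1.2198, so e_2 = (0.7199, 0.6799, 0.1400).
Qᵀb = (5.3099, 0.0400).
Back-substitute: x_2 = 0.0400/1.2198 = 0.0328.
x_1 = (5.3099 + 4.5290·0.0328)/6.4031 = 0.8525.

x = (0.8525, 0.0328)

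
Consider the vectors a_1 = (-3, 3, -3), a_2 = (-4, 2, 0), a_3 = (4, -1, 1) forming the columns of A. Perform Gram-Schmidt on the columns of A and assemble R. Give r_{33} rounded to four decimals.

a_1 = (-3, 3, -3); ‖a_1‖ = 5.1962, so q_1 = (-0.5774, 0.5774, -0.5774).
q_1·a_2 = (-0.5774)·(-4) + 0.5774·2 + (-0.5774)·0 = 3.4641.
u_2 = a_2 − 3.4641·q_1 = (-2.0000, 0.0000, 2.0000).
‖u_2‖ = 2.8284, so q_2 = (-0.7071, 0.0000, 0.7071).
q_1·a_3 = (-0.5774)·4 + 0.5774·(-1) + (-0.5774)·1 = -3.4641; q_2·a_3 = (-0.7071)·4 + 0.0000·(-1) + 0.7071·1 = -2.1213.
u_3 = a_3 + 3.4641·q_1 + 2.1213·q_2 = (0.5000, 1.0000, 0.5000).
r_{33} = ‖u_3‖ = 1.2247.

r_{33} = 1.2247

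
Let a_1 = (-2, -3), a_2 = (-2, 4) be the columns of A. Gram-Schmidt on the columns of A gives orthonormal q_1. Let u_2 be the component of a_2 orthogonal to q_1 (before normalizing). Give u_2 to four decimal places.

u_2 = (-3.2308, 2.1538)

a_1 = (-2, -3); ‖a_1‖ = 3.6056, so q_1 = (-0.5547, -0.8321).
q_1·a_2 = (-0.5547)·(-2) + (-0.8321)·4 = -2.2188.
u_2 = a_2 + 2.2188·q_1 = (-3.2308, 2.1538).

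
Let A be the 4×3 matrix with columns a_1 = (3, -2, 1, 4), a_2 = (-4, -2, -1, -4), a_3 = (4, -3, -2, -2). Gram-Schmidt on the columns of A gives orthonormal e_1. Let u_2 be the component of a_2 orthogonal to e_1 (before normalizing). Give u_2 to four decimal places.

u_2 = (-1.5000, -3.6667, -0.1667, -0.6667)

a_1 = (3, -2, 1, 4); ‖a_1‖ = 5.4772, so e_1 = (0.5477, -0.3651, 0.1826, 0.7303).
e_1·a_2 = 0.5477·(-4) + (-0.3651)·(-2) + 0.1826·(-1) + 0.7303·(-4) = -4.5644.
u_2 = a_2 + 4.5644·e_1 = (-1.5000, -3.6667, -0.1667, -0.6667).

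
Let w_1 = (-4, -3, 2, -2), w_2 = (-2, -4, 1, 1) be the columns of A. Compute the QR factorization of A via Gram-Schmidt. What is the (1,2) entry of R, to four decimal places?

r_{12} = 3.4816

q_1 = w_1/‖w_1‖ = (-4, -3, 2, -2)/5.7446 = (-0.6963, -0.5222, 0.3482, -0.3482).
r_{12} = q_1·w_2 = 3.4816.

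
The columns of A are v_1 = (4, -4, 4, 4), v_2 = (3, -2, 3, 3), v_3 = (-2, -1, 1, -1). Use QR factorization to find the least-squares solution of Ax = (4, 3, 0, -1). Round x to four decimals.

x = (-1.5893, 2.2143, -1.0714)

v_1 = (4, -4, 4, 4); ‖v_1‖ = 8.0000, so q_1 = (0.5000, -0.5000, 0.5000, 0.5000).
q_1·v_2 = 0.5000·3 + (-0.5000)·(-2) + 0.5000·3 + 0.5000·3 = 5.5000.
u_2 = v_2 − 5.5000·q_1 = (0.2500, 0.7500, 0.2500, 0.2500).
‖u_2‖ = 0.8660, so q_2 = (0.2887, 0.8660, 0.2887, 0.2887).
q_1·v_3 = 0.5000·(-2) + (-0.5000)·(-1) + 0.5000·1 + 0.5000·(-1) = -0.5000; q_2·v_3 = 0.2887·(-2) + 0.8660·(-1) + 0.2887·1 + 0.2887·(-1) = -1.4434.
u_3 = v_3 + 0.5000·q_1 + 1.4434·q_2 = (-1.3333, 0.0000, 1.6667, -0.3333).
‖u_3‖ = 2.1602, so q_3 = (-0.6172, 0.0000, 0.7715, -0.1543).
Qᵀb = (0.0000, 3.4641, -2.3146).
Back-substitute: x_3 = -2.3146/2.1602 = -1.0714.
x_2 = (3.4641 + 1.4434·(-1.0714))/0.8660 = 2.2143.
x_1 = (0.0000 − 5.5000·2.2143 + 0.5000·(-1.0714))/8.0000 = -1.5893.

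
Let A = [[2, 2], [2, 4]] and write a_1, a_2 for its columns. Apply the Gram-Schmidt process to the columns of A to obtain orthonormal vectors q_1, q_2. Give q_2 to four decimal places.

q_2 = (-0.7071, 0.7071)

a_1 = (2, 2); ‖a_1‖ = 2.8284, so q_1 = (0.7071, 0.7071).
q_1·a_2 = 0.7071·2 + 0.7071·4 = 4.2426.
u_2 = a_2 − 4.2426·q_1 = (-1.0000, 1.0000).
‖u_2‖ = 1.4142, so q_2 = (-0.7071, 0.7071).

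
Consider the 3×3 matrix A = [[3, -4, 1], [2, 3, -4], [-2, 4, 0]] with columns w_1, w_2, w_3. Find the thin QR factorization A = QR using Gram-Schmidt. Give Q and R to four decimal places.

w_1 = (3, 2, -2); ‖w_1‖ = 4.1231, so q_1 = (0.7276, 0.4851, -0.4851).
q_1·w_2 = 0.7276·(-4) + 0.4851·3 + (-0.4851)·4 = -3.3955.
u_2 = w_2 + 3.3955·q_1 = (-1.5294, 4.6471, 2.3529).
‖u_2‖ = 5.4287, so q_2 = (-0.2817, 0.8560, 0.4334).
q_1·w_3 = 0.7276·1 + 0.4851·(-4) + (-0.4851)·0 = -1.2127; q_2·w_3 = (-0.2817)·1 + 0.8560·(-4) + 0.4334·0 = -3.7058.
u_3 = w_3 + 1.2127·q_1 + 3.7058·q_2 = (0.8383, -0.2395, 1.0180).
‖u_3‖ = 1.3403, so q_3 = (0.6255, -0.1787, 0.7595).

Q = [[0.7276, -0.2817, 0.6255], [0.4851, 0.8560, -0.1787], [-0.4851, 0.4334, 0.7595]], R = [[4.1231, -3.3955, -1.2127], [0.0000, 5.4287, -3.7058], [0.0000, 0.0000, 1.3403]]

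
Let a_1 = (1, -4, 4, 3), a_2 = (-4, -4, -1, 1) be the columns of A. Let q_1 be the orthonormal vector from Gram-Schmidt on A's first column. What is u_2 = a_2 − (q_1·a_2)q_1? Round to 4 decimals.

a_1 = (1, -4, 4, 3); ‖a_1‖ = 6.4807, so q_1 = (0.1543, -0.6172, 0.6172, 0.4629).
q_1·a_2 = 0.1543·(-4) + (-0.6172)·(-4) + 0.6172·(-1) + 0.4629·1 = 1.6973.
u_2 = a_2 − 1.6973·q_1 = (-4.2619, -2.9524, -2.0476, 0.2143).

u_2 = (-4.2619, -2.9524, -2.0476, 0.2143)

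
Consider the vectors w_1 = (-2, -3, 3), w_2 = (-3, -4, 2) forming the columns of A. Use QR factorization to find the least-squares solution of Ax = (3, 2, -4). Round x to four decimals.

w_1 = (-2, -3, 3); ‖w_1‖ = 4.6904, so q_1 = (-0.4264, -0.6396, 0.6396).
q_1·w_2 = (-0.4264)·(-3) + (-0.6396)·(-4) + 0.6396·2 = 5.1168.
u_2 = w_2 − 5.1168·q_1 = (-0.8182, -0.7273, -1.2727).
‖u_2‖ = 1.6787, so q_2 = (-0.4874, -0.4332, -0.7581).
Qᵀb = (-5.1168, 0.7040).
Back-substitute: x_2 = 0.7040/1.6787 = 0.4194.
x_1 = (-5.1168 − 5.1168·0.4194)/4.6904 = -1.5484.

x = (-1.5484, 0.4194)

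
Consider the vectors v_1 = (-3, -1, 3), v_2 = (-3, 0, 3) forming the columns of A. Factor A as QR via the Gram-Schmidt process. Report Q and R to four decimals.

v_1 = (-3, -1, 3); ‖v_1‖ = 4.3589, so e_1 = (-0.6882, -0.2294, 0.6882).
e_1·v_2 = (-0.6882)·(-3) + (-0.2294)·0 + 0.6882·3 = 4.1295.
u_2 = v_2 − 4.1295·e_1 = (-0.1579, 0.9474, 0.1579).
‖u_2‖ = 0.9733, so e_2 = (-0.1622, 0.9733, 0.1622).

Q = [[-0.6882, -0.1622], [-0.2294, 0.9733], [0.6882, 0.1622]], R = [[4.3589, 4.1295], [0.0000, 0.9733]]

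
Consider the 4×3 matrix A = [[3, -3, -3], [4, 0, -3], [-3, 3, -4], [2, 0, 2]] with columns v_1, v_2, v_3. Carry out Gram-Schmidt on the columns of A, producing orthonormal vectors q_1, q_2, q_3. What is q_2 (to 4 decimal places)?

q_2 = (-0.5130, 0.6156, 0.5130, 0.3078)

v_1 = (3, 4, -3, 2); ‖v_1‖ = 6.1644, so q_1 = (0.4867, 0.6489, -0.4867, 0.3244).
q_1·v_2 = 0.4867·(-3) + 0.6489·0 + (-0.4867)·3 + 0.3244·0 = -2.9200.
u_2 = v_2 + 2.9200·q_1 = (-1.5789, 1.8947, 1.5789, 0.9474).
‖u_2‖ = 3.0779, so q_2 = (-0.5130, 0.6156, 0.5130, 0.3078).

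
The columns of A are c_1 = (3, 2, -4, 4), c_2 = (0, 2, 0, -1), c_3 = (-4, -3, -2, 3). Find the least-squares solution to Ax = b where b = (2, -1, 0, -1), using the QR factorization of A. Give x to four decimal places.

x = (0.0201, -1.0125, -0.4514)

c_1 = (3, 2, -4, 4); ‖c_1‖ = 6.7082, so e_1 = (0.4472, 0.2981, -0.5963, 0.5963).
e_1·c_2 = 0.4472·0 + 0.2981·2 + (-0.5963)·0 + 0.5963·(-1) = 0.0000.
u_2 = c_2 + 0.0000·e_1 = (0.0000, 2.0000, 0.0000, -1.0000).
‖u_2‖ = 2.2361, so e_2 = (0.0000, 0.8944, 0.0000, -0.4472).
e_1·c_3 = 0.4472·(-4) + 0.2981·(-3) + (-0.5963)·(-2) + 0.5963·3 = 0.2981; e_2·c_3 = 0.0000·(-4) + 0.8944·(-3) + 0.0000·(-2) + (-0.4472)·3 = -4.0249.
u_3 = c_3 − 0.2981·e_1 + 4.0249·e_2 = (-4.1333, 0.5111, -1.8222, 1.0222).
‖u_3‖ = 4.6595, so e_3 = (-0.8871, 0.1097, -0.3911, 0.2194).
Qᵀb = (0.0000, -0.4472, -2.1032).
Back-substitute: x_3 = -2.1032/4.6595 = -0.4514.
x_2 = (-0.4472 + 4.0249·(-0.4514))/2.2361 = -1.0125.
x_1 = (0.0000 + 0.0000·(-1.0125) − 0.2981·(-0.4514))/6.7082 = 0.0201.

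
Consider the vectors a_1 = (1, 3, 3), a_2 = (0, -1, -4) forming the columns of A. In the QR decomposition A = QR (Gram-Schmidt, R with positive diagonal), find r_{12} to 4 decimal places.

r_{12} = -3.4412

a_1 = (1, 3, 3); ‖a_1‖ = 4.3589, so q_1 = (0.2294, 0.6882, 0.6882).
r_{12} = q_1·a_2 = -3.4412.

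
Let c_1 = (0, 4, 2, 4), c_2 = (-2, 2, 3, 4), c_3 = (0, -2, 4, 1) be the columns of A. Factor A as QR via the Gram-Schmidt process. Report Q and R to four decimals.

Q = [[0.0000, -0.7071, 0.6484], [0.6667, -0.4714, -0.2993], [0.3333, 0.4714, 0.6983], [0.6667, 0.2357, -0.0499]], R = [[6.0000, 5.0000, 0.6667], [0.0000, 2.8284, 3.0641], [0.0000, 0.0000, 3.3417]]

c_1 = (0, 4, 2, 4); ‖c_1‖ = 6.0000, so q_1 = (0.0000, 0.6667, 0.3333, 0.6667).
q_1·c_2 = 0.0000·(-2) + 0.6667·2 + 0.3333·3 + 0.6667·4 = 5.0000.
u_2 = c_2 − 5.0000·q_1 = (-2.0000, -1.3333, 1.3333, 0.6667).
‖u_2‖ = 2.8284, so q_2 = (-0.7071, -0.4714, 0.4714, 0.2357).
q_1·c_3 = 0.0000·0 + 0.6667·(-2) + 0.3333·4 + 0.6667·1 = 0.6667; q_2·c_3 = (-0.7071)·0 + (-0.4714)·(-2) + 0.4714·4 + 0.2357·1 = 3.0641.
u_3 = c_3 − 0.6667·q_1 − 3.0641·q_2 = (2.1667, -1.0000, 2.3333, -0.1667).
‖u_3‖ = 3.3417, so q_3 = (0.6484, -0.2993, 0.6983, -0.0499).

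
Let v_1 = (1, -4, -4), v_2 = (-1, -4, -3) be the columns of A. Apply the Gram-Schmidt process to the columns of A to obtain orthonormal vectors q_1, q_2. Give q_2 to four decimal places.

v_1 = (1, -4, -4); ‖v_1‖ = 5.7446, so q_1 = (0.1741, -0.6963, -0.6963).
q_1·v_2 = 0.1741·(-1) + (-0.6963)·(-4) + (-0.6963)·(-3) = 4.7001.
u_2 = v_2 − 4.7001·q_1 = (-1.8182, -0.7273, 0.2727).
‖u_2‖ = 1.9771, so q_2 = (-0.9196, -0.3678, 0.1379).

q_2 = (-0.9196, -0.3678, 0.1379)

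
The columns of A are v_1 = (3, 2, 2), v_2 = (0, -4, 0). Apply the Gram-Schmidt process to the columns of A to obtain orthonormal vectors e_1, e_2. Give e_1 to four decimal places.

e_1 = v_1/‖v_1‖ = (3, 2, 2)/4.1231 = (0.7276, 0.4851, 0.4851).

e_1 = (0.7276, 0.4851, 0.4851)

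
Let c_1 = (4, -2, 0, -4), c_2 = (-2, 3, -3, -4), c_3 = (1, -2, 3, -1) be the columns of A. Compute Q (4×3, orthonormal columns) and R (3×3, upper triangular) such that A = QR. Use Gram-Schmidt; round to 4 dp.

c_1 = (4, -2, 0, -4); ‖c_1‖ = 6.0000, so e_1 = (0.6667, -0.3333, 0.0000, -0.6667).
e_1·c_2 = 0.6667·(-2) + (-0.3333)·3 + 0.0000·(-3) + (-0.6667)·(-4) = 0.3333.
u_2 = c_2 − 0.3333·e_1 = (-2.2222, 3.1111, -3.0000, -3.7778).
‖u_2‖ = 6.1554, so e_2 = (-0.3610, 0.5054, -0.4874, -0.6137).
e_1·c_3 = 0.6667·1 + (-0.3333)·(-2) + 0.0000·3 + (-0.6667)·(-1) = 2.0000; e_2·c_3 = (-0.3610)·1 + 0.5054·(-2) + (-0.4874)·3 + (-0.6137)·(-1) = -2.2203.
u_3 = c_3 − 2.0000·e_1 + 2.2203·e_2 = (-1.1349, -0.2111, 1.9179, -1.0293).
‖u_3‖ = 2.4638, so e_3 = (-0.4606, -0.0857, 0.7784, -0.4178).

Q = [[0.6667, -0.3610, -0.4606], [-0.3333, 0.5054, -0.0857], [0.0000, -0.4874, 0.7784], [-0.6667, -0.6137, -0.4178]], R = [[6.0000, 0.3333, 2.0000], [0.0000, 6.1554, -2.2203], [0.0000, 0.0000, 2.4638]]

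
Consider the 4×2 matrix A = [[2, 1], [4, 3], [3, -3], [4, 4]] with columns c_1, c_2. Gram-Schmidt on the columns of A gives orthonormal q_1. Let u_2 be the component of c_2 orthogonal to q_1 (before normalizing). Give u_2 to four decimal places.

c_1 = (2, 4, 3, 4); ‖c_1‖ = 6.7082, so q_1 = (0.2981, 0.5963, 0.4472, 0.5963).
q_1·c_2 = 0.2981·1 + 0.5963·3 + 0.4472·(-3) + 0.5963·4 = 3.1305.
u_2 = c_2 − 3.1305·q_1 = (0.0667, 1.1333, -4.4000, 2.1333).

u_2 = (0.0667, 1.1333, -4.4000, 2.1333)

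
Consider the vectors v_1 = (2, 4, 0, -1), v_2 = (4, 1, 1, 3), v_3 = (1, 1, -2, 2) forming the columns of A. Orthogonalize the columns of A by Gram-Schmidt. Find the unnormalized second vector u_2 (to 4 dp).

v_1 = (2, 4, 0, -1); ‖v_1‖ = 4.5826, so q_1 = (0.4364, 0.8729, 0.0000, -0.2182).
q_1·v_2 = 0.4364·4 + 0.8729·1 + 0.0000·1 + (-0.2182)·3 = 1.9640.
u_2 = v_2 − 1.9640·q_1 = (3.1429, -0.7143, 1.0000, 3.4286).

u_2 = (3.1429, -0.7143, 1.0000, 3.4286)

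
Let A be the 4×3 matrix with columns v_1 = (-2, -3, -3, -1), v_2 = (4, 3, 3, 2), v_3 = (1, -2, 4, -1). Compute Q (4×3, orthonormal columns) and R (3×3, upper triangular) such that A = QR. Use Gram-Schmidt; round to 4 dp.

Q = [[-0.4170, 0.7913, 0.1348], [-0.6255, -0.3297, -0.6742], [-0.6255, -0.3297, 0.6742], [-0.2085, 0.3956, -0.2697]], R = [[4.7958, -5.8384, -1.4596], [0.0000, 1.9781, -0.2638], [0.0000, 0.0000, 4.4497]]

e_1 = v_1/‖v_1‖ = (-2, -3, -3, -1)/4.7958 = (-0.4170, -0.6255, -0.6255, -0.2085).
r_{12} = e_1·v_2 = -5.8384.
u_2 = v_2 + 5.8384·e_1 = (1.5652, -0.6522, -0.6522, 0.7826).
‖u_2‖ = 1.9781, so e_2 = (0.7913, -0.3297, -0.3297, 0.3956).
r_{13} = e_1·v_3 = -1.4596; r_{23} = e_2·v_3 = -0.2638.
u_3 = v_3 + 1.4596·e_1 + 0.2638·e_2 = (0.6000, -3.0000, 3.0000, -1.2000).
‖u_3‖ = 4.4497, so e_3 = (0.1348, -0.6742, 0.6742, -0.2697).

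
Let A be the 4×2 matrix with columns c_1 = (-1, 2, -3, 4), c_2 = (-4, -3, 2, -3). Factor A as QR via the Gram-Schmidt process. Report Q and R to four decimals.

Q = [[-0.1826, -0.9396], [0.3651, -0.3356], [-0.5477, 0.0000], [0.7303, -0.0671]], R = [[5.4772, -3.6515], [0.0000, 4.9666]]

e_1 = c_1/‖c_1‖ = (-1, 2, -3, 4)/5.4772 = (-0.1826, 0.3651, -0.5477, 0.7303).
r_{12} = e_1·c_2 = -3.6515.
u_2 = c_2 + 3.6515·e_1 = (-4.6667, -1.6667, 0.0000, -0.3333).
‖u_2‖ = 4.9666, so e_2 = (-0.9396, -0.3356, 0.0000, -0.0671).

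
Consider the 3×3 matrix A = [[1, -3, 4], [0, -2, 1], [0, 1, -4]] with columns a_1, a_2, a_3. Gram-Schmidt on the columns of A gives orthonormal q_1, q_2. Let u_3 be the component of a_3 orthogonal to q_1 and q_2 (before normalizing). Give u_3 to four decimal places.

u_3 = (0.0000, -1.4000, -2.8000)

a_1 = (1, 0, 0); ‖a_1‖ = 1.0000, so q_1 = (1.0000, 0.0000, 0.0000).
q_1·a_2 = 1.0000·(-3) + 0.0000·(-2) + 0.0000·1 = -3.0000.
u_2 = a_2 + 3.0000·q_1 = (0.0000, -2.0000, 1.0000).
‖u_2‖ = 2.2361, so q_2 = (0.0000, -0.8944, 0.4472).
q_1·a_3 = 1.0000·4 + 0.0000·1 + 0.0000·(-4) = 4.0000; q_2·a_3 = 0.0000·4 + (-0.8944)·1 + 0.4472·(-4) = -2.6833.
u_3 = a_3 − 4.0000·q_1 + 2.6833·q_2 = (0.0000, -1.4000, -2.8000).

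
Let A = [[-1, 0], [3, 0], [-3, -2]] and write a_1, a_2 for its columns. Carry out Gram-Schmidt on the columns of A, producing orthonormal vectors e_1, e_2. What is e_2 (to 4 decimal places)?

a_1 = (-1, 3, -3); ‖a_1‖ = 4.3589, so e_1 = (-0.2294, 0.6882, -0.6882).
e_1·a_2 = (-0.2294)·0 + 0.6882·0 + (-0.6882)·(-2) = 1.3765.
u_2 = a_2 − 1.3765·e_1 = (0.3158, -0.9474, -1.0526).
‖u_2‖ = 1.4510, so e_2 = (0.2176, -0.6529, -0.7255).

e_2 = (0.2176, -0.6529, -0.7255)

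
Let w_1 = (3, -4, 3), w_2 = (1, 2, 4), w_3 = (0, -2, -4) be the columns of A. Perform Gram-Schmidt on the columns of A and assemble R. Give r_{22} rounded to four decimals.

w_1 = (3, -4, 3); ‖w_1‖ = 5.8310, so e_1 = (0.5145, -0.6860, 0.5145).
e_1·w_2 = 0.5145·1 + (-0.6860)·2 + 0.5145·4 = 1.2005.
u_2 = w_2 − 1.2005·e_1 = (0.3824, 2.8235, 3.3824).
r_{22} = ‖u_2‖ = 4.4225.

r_{22} = 4.4225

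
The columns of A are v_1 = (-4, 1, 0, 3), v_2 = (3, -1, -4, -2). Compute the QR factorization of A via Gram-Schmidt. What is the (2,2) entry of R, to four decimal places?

r_{22} = 4.0144

v_1 = (-4, 1, 0, 3); ‖v_1‖ = 5.0990, so e_1 = (-0.7845, 0.1961, 0.0000, 0.5883).
e_1·v_2 = (-0.7845)·3 + 0.1961·(-1) + 0.0000·(-4) + 0.5883·(-2) = -3.7262.
u_2 = v_2 + 3.7262·e_1 = (0.0769, -0.2692, -4.0000, 0.1923).
r_{22} = ‖u_2‖ = 4.0144.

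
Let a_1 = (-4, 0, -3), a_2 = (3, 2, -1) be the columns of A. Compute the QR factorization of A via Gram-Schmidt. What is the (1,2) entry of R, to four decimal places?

a_1 = (-4, 0, -3); ‖a_1‖ = 5.0000, so q_1 = (-0.8000, 0.0000, -0.6000).
r_{12} = q_1·a_2 = -1.8000.

r_{12} = -1.8000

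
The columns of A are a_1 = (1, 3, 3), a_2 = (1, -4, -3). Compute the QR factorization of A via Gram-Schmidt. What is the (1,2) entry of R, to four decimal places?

e_1 = a_1/‖a_1‖ = (1, 3, 3)/4.3589 = (0.2294, 0.6882, 0.6882).
r_{12} = e_1·a_2 = -4.5883.

r_{12} = -4.5883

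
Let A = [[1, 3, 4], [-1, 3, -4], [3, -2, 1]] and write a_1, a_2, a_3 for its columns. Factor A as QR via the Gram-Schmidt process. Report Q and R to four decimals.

a_1 = (1, -1, 3); ‖a_1‖ = 3.3166, so e_1 = (0.3015, -0.3015, 0.9045).
e_1·a_2 = 0.3015·3 + (-0.3015)·3 + 0.9045·(-2) = -1.8091.
u_2 = a_2 + 1.8091·e_1 = (3.5455, 2.4545, -0.3636).
‖u_2‖ = 4.3275, so e_2 = (0.8193, 0.5672, -0.0840).
e_1·a_3 = 0.3015·4 + (-0.3015)·(-4) + 0.9045·1 = 3.3166; e_2·a_3 = 0.8193·4 + 0.5672·(-4) + (-0.0840)·1 = 0.9243.
u_3 = a_3 − 3.3166·e_1 − 0.9243·e_2 = (2.2427, -3.5243, -1.9223).
‖u_3‖ = 4.5984, so e_3 = (0.4877, -0.7664, -0.4180).

Q = [[0.3015, 0.8193, 0.4877], [-0.3015, 0.5672, -0.7664], [0.9045, -0.0840, -0.4180]], R = [[3.3166, -1.8091, 3.3166], [0.0000, 4.3275, 0.9243], [0.0000, 0.0000, 4.5984]]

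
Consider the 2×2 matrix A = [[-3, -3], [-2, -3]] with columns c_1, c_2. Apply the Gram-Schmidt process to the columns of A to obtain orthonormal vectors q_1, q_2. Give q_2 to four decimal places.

q_2 = (0.5547, -0.8321)

c_1 = (-3, -2); ‖c_1‖ = 3.6056, so q_1 = (-0.8321, -0.5547).
q_1·c_2 = (-0.8321)·(-3) + (-0.5547)·(-3) = 4.1603.
u_2 = c_2 − 4.1603·q_1 = (0.4615, -0.6923).
‖u_2‖ = 0.8321, so q_2 = (0.5547, -0.8321).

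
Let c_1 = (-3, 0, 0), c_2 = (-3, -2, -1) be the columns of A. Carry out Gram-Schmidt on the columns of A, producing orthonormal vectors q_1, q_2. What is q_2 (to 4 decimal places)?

q_2 = (0.0000, -0.8944, -0.4472)

c_1 = (-3, 0, 0); ‖c_1‖ = 3.0000, so q_1 = (-1.0000, 0.0000, 0.0000).
q_1·c_2 = (-1.0000)·(-3) + 0.0000·(-2) + 0.0000·(-1) = 3.0000.
u_2 = c_2 − 3.0000·q_1 = (0.0000, -2.0000, -1.0000).
‖u_2‖ = 2.2361, so q_2 = (0.0000, -0.8944, -0.4472).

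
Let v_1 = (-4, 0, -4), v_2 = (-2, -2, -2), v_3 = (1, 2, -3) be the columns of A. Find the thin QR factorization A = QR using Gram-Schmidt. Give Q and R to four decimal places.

Q = [[-0.7071, 0.0000, 0.7071], [0.0000, -1.0000, 0.0000], [-0.7071, 0.0000, -0.7071]], R = [[5.6569, 2.8284, 1.4142], [0.0000, 2.0000, -2.0000], [0.0000, 0.0000, 2.8284]]

v_1 = (-4, 0, -4); ‖v_1‖ = 5.6569, so e_1 = (-0.7071, 0.0000, -0.7071).
e_1·v_2 = (-0.7071)·(-2) + 0.0000·(-2) + (-0.7071)·(-2) = 2.8284.
u_2 = v_2 − 2.8284·e_1 = (0.0000, -2.0000, 0.0000).
‖u_2‖ = 2.0000, so e_2 = (0.0000, -1.0000, 0.0000).
e_1·v_3 = (-0.7071)·1 + 0.0000·2 + (-0.7071)·(-3) = 1.4142; e_2·v_3 = (0.0000)·1 + (-1.0000)·2 + (0.0000)·(-3) = -2.0000.
u_3 = v_3 − 1.4142·e_1 + 2.0000·e_2 = (2.0000, 0.0000, -2.0000).
‖u_3‖ = 2.8284, so e_3 = (0.7071, 0.0000, -0.7071).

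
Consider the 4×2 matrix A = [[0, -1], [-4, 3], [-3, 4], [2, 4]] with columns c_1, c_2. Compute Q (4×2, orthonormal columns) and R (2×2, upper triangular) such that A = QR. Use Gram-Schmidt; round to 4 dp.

e_1 = c_1/‖c_1‖ = (0, -4, -3, 2)/5.3852 = (0.0000, -0.7428, -0.5571, 0.3714).
r_{12} = e_1·c_2 = -2.9711.
u_2 = c_2 + 2.9711·e_1 = (-1.0000, 0.7931, 2.3448, 5.1034).
‖u_2‖ = 5.7595, so e_2 = (-0.1736, 0.1377, 0.4071, 0.8861).

Q = [[0.0000, -0.1736], [-0.7428, 0.1377], [-0.5571, 0.4071], [0.3714, 0.8861]], R = [[5.3852, -2.9711], [0.0000, 5.7595]]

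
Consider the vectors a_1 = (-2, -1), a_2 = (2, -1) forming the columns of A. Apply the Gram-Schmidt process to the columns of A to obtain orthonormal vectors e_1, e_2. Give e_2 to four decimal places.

a_1 = (-2, -1); ‖a_1‖ = 2.2361, so e_1 = (-0.8944, -0.4472).
e_1·a_2 = (-0.8944)·2 + (-0.4472)·(-1) = -1.3416.
u_2 = a_2 + 1.3416·e_1 = (0.8000, -1.6000).
‖u_2‖ = 1.7889, so e_2 = (0.4472, -0.8944).

e_2 = (0.4472, -0.8944)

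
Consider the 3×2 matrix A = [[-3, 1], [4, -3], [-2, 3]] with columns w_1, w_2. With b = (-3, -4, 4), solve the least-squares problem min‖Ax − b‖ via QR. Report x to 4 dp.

x = (1.4182, 2.6727)

w_1 = (-3, 4, -2); ‖w_1‖ = 5.3852, so q_1 = (-0.5571, 0.7428, -0.3714).
q_1·w_2 = (-0.5571)·1 + 0.7428·(-3) + (-0.3714)·3 = -3.8996.
u_2 = w_2 + 3.8996·q_1 = (-1.1724, -0.1034, 1.5517).
‖u_2‖ = 1.9476, so q_2 = (-0.6020, -0.0531, 0.7967).
Qᵀb = (-2.7854, 5.2054).
Back-substitute: x_2 = 5.2054/1.9476 = 2.6727.
x_1 = (-2.7854 + 3.8996·2.6727)/5.3852 = 1.4182.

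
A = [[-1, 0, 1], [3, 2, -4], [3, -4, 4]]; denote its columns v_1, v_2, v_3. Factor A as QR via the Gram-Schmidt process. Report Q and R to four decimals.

Q = [[-0.2294, -0.0742, 0.9705], [0.6882, 0.6927, 0.2157], [0.6882, -0.7174, 0.1078]], R = [[4.3589, -1.3765, -0.2294], [0.0000, 4.2550, -5.7146], [0.0000, 0.0000, 0.5392]]

v_1 = (-1, 3, 3); ‖v_1‖ = 4.3589, so e_1 = (-0.2294, 0.6882, 0.6882).
e_1·v_2 = (-0.2294)·0 + 0.6882·2 + 0.6882·(-4) = -1.3765.
u_2 = v_2 + 1.3765·e_1 = (-0.3158, 2.9474, -3.0526).
‖u_2‖ = 4.2550, so e_2 = (-0.0742, 0.6927, -0.7174).
e_1·v_3 = (-0.2294)·1 + 0.6882·(-4) + 0.6882·4 = -0.2294; e_2·v_3 = (-0.0742)·1 + 0.6927·(-4) + (-0.7174)·4 = -5.7146.
u_3 = v_3 + 0.2294·e_1 + 5.7146·e_2 = (0.5233, 0.1163, 0.0581).
‖u_3‖ = 0.5392, so e_3 = (0.9705, 0.2157, 0.1078).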